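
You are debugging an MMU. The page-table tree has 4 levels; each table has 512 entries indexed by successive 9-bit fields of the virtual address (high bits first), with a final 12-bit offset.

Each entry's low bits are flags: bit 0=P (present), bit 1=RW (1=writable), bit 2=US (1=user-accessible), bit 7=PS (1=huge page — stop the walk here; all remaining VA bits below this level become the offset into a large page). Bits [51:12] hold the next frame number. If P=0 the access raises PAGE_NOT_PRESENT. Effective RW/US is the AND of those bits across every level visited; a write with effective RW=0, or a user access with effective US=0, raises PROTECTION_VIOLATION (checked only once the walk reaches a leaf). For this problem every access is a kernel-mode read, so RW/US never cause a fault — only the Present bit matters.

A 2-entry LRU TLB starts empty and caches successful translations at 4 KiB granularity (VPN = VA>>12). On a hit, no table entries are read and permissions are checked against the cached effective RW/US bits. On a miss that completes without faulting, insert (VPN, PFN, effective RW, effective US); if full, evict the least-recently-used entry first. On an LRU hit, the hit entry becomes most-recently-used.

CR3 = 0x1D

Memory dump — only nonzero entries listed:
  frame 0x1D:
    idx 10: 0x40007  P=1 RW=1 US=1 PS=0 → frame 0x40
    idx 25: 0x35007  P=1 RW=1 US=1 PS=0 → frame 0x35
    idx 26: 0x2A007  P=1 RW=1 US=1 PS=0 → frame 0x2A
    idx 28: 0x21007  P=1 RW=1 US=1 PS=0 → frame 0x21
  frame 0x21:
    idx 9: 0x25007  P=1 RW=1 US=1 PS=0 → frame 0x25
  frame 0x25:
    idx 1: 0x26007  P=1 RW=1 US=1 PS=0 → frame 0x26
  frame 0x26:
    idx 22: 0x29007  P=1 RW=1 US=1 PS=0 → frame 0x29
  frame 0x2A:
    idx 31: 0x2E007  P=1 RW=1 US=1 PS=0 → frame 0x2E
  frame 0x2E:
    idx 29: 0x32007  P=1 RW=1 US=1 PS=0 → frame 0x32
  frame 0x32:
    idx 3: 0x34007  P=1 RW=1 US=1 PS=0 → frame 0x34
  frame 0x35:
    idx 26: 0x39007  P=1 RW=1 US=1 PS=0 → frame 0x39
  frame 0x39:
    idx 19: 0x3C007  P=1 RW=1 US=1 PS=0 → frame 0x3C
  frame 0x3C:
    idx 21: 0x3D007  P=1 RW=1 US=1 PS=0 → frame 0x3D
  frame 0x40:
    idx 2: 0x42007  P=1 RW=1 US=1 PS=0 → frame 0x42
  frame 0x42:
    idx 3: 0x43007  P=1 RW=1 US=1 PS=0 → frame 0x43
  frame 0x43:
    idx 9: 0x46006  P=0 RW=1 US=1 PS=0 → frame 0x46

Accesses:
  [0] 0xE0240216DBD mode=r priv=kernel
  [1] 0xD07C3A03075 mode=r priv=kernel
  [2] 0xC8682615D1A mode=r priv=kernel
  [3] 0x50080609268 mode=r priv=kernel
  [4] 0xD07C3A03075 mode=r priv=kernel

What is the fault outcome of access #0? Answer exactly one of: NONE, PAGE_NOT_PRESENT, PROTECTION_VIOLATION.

Per-access translation:
#0 VA=0xE0240216DBD (r,kernel):
  L0 @0x1D[28] → 0x21007  P=1,RW=1,US=1,PS=0
  L1 @0x21[9] → 0x25007  P=1,RW=1,US=1,PS=0
  L2 @0x25[1] → 0x26007  P=1,RW=1,US=1,PS=0
  L3 @0x26[22] → 0x29007  P=1,RW=1,US=1,PS=0
  → PA=0x29DBD  (4 entries read)
#1 VA=0xD07C3A03075 (r,kernel):
  L0 @0x1D[26] → 0x2A007  P=1,RW=1,US=1,PS=0
  L1 @0x2A[31] → 0x2E007  P=1,RW=1,US=1,PS=0
  L2 @0x2E[29] → 0x32007  P=1,RW=1,US=1,PS=0
  L3 @0x32[3] → 0x34007  P=1,RW=1,US=1,PS=0
  → PA=0x34075  (4 entries read)
#2 VA=0xC8682615D1A (r,kernel):
  L0 @0x1D[25] → 0x35007  P=1,RW=1,US=1,PS=0
  L1 @0x35[26] → 0x39007  P=1,RW=1,US=1,PS=0
  L2 @0x39[19] → 0x3C007  P=1,RW=1,US=1,PS=0
  L3 @0x3C[21] → 0x3D007  P=1,RW=1,US=1,PS=0
  → PA=0x3DD1A  (4 entries read)
#3 VA=0x50080609268 (r,kernel):
  L0 @0x1D[10] → 0x40007  P=1,RW=1,US=1,PS=0
  L1 @0x40[2] → 0x42007  P=1,RW=1,US=1,PS=0
  L2 @0x42[3] → 0x43007  P=1,RW=1,US=1,PS=0
  L3 @0x43[9] → 0x46006  P=0,RW=1,US=1,PS=0
  → PAGE_NOT_PRESENT  (4 entries read)
#4 VA=0xD07C3A03075 (r,kernel):
  TLB hit vpn=0xD07C3A03 → PA=0x34075

Access #0 fault: NONE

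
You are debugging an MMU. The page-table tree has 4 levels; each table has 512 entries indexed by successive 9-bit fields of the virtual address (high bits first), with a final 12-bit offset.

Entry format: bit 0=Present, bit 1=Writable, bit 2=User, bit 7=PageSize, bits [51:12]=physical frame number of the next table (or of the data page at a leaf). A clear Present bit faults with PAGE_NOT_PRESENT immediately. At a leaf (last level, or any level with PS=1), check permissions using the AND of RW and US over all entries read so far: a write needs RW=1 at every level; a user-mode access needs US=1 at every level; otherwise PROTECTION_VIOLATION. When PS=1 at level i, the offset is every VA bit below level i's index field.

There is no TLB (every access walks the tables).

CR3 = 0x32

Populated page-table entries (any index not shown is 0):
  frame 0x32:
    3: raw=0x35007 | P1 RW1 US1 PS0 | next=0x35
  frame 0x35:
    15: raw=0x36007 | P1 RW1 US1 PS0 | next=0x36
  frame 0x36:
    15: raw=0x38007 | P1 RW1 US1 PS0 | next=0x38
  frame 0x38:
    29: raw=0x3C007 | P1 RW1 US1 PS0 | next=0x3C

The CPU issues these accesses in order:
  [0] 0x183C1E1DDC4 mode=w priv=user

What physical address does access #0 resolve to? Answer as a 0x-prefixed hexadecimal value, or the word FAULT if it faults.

Per-access translation:
#0 VA=0x183C1E1DDC4 (w,user):
  [0] read 0x32 idx=3: raw=0x35007 flags P=1 W=1 U=1 S=0
  [1] read 0x35 idx=15: raw=0x36007 flags P=1 W=1 U=1 S=0
  [2] read 0x36 idx=15: raw=0x38007 flags P=1 W=1 U=1 S=0
  [3] read 0x38 idx=29: raw=0x3C007 flags P=1 W=1 U=1 S=0
  ⇒ phys 0x3CDC4  [4 reads]

Access #0 PA: 0x3CDC4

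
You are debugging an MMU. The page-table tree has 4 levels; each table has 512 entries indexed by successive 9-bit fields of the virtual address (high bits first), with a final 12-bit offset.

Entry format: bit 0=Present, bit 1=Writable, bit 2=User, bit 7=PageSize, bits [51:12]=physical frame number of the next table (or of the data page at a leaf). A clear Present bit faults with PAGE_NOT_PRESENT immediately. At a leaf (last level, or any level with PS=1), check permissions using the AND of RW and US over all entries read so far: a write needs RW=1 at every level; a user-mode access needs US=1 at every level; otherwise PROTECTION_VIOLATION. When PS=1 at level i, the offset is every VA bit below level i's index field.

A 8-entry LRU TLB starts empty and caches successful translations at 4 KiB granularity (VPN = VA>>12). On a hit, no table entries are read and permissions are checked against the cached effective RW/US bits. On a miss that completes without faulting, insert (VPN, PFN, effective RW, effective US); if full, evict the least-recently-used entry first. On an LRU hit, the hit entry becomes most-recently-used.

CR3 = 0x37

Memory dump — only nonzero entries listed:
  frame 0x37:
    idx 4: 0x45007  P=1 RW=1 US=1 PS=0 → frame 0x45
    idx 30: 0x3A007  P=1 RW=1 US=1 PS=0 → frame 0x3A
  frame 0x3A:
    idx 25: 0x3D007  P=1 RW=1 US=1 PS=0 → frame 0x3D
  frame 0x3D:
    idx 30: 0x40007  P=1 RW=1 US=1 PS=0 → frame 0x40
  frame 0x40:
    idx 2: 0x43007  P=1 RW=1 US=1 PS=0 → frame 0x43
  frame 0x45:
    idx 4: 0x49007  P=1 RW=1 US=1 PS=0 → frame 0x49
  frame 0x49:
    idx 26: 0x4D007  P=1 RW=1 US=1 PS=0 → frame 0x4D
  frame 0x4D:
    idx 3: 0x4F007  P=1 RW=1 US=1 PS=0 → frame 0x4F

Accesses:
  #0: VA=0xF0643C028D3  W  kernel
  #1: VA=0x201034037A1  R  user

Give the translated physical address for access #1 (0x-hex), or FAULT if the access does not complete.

Trace:
#0 VA=0xF0643C028D3 (w,kernel):
  [0] read 0x37 idx=30: raw=0x3A007 flags P=1 W=1 U=1 S=0
  [1] read 0x3A idx=25: raw=0x3D007 flags P=1 W=1 U=1 S=0
  [2] read 0x3D idx=30: raw=0x40007 flags P=1 W=1 U=1 S=0
  [3] read 0x40 idx=2: raw=0x43007 flags P=1 W=1 U=1 S=0
  ✓ 0x438D3  — 4 lookups
#1 VA=0x201034037A1 (r,user):
  [0] read 0x37 idx=4: raw=0x45007 flags P=1 W=1 U=1 S=0
  [1] read 0x45 idx=4: raw=0x49007 flags P=1 W=1 U=1 S=0
  [2] read 0x49 idx=26: raw=0x4D007 flags P=1 W=1 U=1 S=0
  [3] read 0x4D idx=3: raw=0x4F007 flags P=1 W=1 U=1 S=0
  ✓ 0x4F7A1  — 4 lookups

Access #1 PA: 0x4F7A1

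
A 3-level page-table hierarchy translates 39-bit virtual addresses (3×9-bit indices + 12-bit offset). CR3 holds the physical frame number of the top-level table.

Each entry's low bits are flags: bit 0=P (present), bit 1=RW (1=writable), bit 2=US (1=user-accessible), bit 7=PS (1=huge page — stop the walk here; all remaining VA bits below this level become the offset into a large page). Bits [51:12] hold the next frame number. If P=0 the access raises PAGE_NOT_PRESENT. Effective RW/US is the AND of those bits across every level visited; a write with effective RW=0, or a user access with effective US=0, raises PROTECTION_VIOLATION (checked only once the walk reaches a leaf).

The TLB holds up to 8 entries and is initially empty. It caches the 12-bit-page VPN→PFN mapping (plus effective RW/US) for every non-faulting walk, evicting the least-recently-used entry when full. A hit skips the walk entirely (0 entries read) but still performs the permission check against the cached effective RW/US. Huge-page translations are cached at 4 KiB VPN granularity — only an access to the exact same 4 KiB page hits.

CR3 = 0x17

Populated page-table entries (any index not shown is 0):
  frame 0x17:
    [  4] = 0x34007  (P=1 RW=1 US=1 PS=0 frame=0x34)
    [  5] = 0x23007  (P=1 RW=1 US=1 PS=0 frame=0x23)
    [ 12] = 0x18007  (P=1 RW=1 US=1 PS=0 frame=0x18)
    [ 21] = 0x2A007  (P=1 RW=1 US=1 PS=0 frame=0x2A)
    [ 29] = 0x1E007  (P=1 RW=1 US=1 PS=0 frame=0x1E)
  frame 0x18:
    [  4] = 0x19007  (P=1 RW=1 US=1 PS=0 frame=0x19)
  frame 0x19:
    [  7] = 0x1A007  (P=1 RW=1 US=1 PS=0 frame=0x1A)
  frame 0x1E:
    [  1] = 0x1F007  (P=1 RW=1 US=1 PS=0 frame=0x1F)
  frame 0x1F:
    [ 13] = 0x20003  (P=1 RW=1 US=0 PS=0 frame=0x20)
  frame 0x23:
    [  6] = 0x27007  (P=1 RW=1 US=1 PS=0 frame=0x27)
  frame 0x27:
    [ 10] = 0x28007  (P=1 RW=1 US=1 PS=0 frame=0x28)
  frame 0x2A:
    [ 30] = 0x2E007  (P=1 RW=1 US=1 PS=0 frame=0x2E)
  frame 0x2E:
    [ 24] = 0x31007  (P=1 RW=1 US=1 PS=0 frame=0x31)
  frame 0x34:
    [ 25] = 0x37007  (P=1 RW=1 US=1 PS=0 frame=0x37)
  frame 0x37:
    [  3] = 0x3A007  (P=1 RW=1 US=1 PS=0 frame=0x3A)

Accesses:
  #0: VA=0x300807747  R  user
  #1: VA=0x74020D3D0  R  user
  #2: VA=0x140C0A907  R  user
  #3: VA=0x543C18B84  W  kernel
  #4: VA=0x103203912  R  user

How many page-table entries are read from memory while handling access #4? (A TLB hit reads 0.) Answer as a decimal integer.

Trace:
#0 VA=0x300807747 (r,user):
  [0] read 0x17 idx=12: raw=0x18007 flags P=1 W=1 U=1 S=0
  [1] read 0x18 idx=4: raw=0x19007 flags P=1 W=1 U=1 S=0
  [2] read 0x19 idx=7: raw=0x1A007 flags P=1 W=1 U=1 S=0
  ✓ 0x1A747  — 3 lookups
#1 VA=0x74020D3D0 (r,user):
  [0] read 0x17 idx=29: raw=0x1E007 flags P=1 W=1 U=1 S=0
  [1] read 0x1E idx=1: raw=0x1F007 flags P=1 W=1 U=1 S=0
  [2] read 0x1F idx=13: raw=0x20003 flags P=1 W=1 U=0 S=0
  ⇒ fault: PROTECTION_VIOLATION  — 3 lookups
#2 VA=0x140C0A907 (r,user):
  [0] read 0x17 idx=5: raw=0x23007 flags P=1 W=1 U=1 S=0
  [1] read 0x23 idx=6: raw=0x27007 flags P=1 W=1 U=1 S=0
  [2] read 0x27 idx=10: raw=0x28007 flags P=1 W=1 U=1 S=0
  ✓ 0x28907  — 3 lookups
#3 VA=0x543C18B84 (w,kernel):
  [0] read 0x17 idx=21: raw=0x2A007 flags P=1 W=1 U=1 S=0
  [1] read 0x2A idx=30: raw=0x2E007 flags P=1 W=1 U=1 S=0
  [2] read 0x2E idx=24: raw=0x31007 flags P=1 W=1 U=1 S=0
  ✓ 0x31B84  — 3 lookups
#4 VA=0x103203912 (r,user):
  [0] read 0x17 idx=4: raw=0x34007 flags P=1 W=1 U=1 S=0
  [1] read 0x34 idx=25: raw=0x37007 flags P=1 W=1 U=1 S=0
  [2] read 0x37 idx=3: raw=0x3A007 flags P=1 W=1 U=1 S=0
  ✓ 0x3A912  — 3 lookups

Entries read for #4: 3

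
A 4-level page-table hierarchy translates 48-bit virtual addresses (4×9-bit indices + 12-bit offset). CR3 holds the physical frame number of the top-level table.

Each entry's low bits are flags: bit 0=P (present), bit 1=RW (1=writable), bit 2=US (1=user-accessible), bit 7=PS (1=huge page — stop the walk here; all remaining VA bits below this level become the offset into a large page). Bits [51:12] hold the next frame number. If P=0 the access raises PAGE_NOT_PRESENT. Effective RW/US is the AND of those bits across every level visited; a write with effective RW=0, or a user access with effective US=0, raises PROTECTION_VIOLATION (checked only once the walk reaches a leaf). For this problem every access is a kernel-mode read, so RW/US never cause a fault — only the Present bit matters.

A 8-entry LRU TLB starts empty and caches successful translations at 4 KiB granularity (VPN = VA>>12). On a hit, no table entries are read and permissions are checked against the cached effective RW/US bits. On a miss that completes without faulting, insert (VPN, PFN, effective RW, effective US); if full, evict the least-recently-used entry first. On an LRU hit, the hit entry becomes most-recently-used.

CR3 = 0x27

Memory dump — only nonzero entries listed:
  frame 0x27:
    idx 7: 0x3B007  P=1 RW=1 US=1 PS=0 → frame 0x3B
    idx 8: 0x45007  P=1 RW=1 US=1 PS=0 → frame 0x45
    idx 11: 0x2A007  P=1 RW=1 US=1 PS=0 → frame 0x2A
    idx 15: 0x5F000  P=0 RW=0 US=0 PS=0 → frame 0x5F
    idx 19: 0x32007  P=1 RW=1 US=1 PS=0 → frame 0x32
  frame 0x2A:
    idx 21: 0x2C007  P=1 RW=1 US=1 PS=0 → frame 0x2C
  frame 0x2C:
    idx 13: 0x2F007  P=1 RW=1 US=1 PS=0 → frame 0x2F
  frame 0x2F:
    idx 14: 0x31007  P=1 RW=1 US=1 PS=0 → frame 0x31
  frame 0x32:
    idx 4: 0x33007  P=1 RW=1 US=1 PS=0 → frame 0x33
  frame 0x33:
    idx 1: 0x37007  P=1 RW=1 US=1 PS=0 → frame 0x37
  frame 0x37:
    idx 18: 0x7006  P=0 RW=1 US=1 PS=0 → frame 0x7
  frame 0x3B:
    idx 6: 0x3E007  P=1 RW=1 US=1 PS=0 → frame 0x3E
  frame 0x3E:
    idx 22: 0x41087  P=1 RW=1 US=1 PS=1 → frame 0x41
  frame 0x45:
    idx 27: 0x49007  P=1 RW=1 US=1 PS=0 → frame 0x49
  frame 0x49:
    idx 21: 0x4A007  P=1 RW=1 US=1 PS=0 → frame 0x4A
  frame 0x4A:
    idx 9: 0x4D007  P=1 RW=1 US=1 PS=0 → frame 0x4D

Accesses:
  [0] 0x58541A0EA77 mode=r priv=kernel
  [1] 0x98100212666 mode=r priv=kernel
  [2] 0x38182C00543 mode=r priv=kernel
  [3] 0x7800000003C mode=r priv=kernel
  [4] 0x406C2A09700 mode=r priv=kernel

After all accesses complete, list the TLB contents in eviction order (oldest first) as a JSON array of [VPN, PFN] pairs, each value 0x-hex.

Per-access translation:
#0 VA=0x58541A0EA77 (r,kernel):
  lvl0: tbl 0x27, slot 11 ⇒ 0x2A007 (P1/RW1/US1/PS0)
  lvl1: tbl 0x2A, slot 21 ⇒ 0x2C007 (P1/RW1/US1/PS0)
  lvl2: tbl 0x2C, slot 13 ⇒ 0x2F007 (P1/RW1/US1/PS0)
  lvl3: tbl 0x2F, slot 14 ⇒ 0x31007 (P1/RW1/US1/PS0)
  ⇒ phys 0x31A77  [4 reads]
#1 VA=0x98100212666 (r,kernel):
  lvl0: tbl 0x27, slot 19 ⇒ 0x32007 (P1/RW1/US1/PS0)
  lvl1: tbl 0x32, slot 4 ⇒ 0x33007 (P1/RW1/US1/PS0)
  lvl2: tbl 0x33, slot 1 ⇒ 0x37007 (P1/RW1/US1/PS0)
  lvl3: tbl 0x37, slot 18 ⇒ 0x7006 (P0/RW1/US1/PS0)
  ✗ PAGE_NOT_PRESENT  [4 reads]
#2 VA=0x38182C00543 (r,kernel):
  lvl0: tbl 0x27, slot 7 ⇒ 0x3B007 (P1/RW1/US1/PS0)
  lvl1: tbl 0x3B, slot 6 ⇒ 0x3E007 (P1/RW1/US1/PS0)
  lvl2: tbl 0x3E, slot 22 ⇒ 0x41087 (P1/RW1/US1/PS1)
  ⇒ phys 0x41543 (huge @L2)  [3 reads]
#3 VA=0x7800000003C (r,kernel):
  lvl0: tbl 0x27, slot 15 ⇒ 0x5F000 (P0/RW0/US0/PS0)
  ✗ PAGE_NOT_PRESENT  [1 reads]
#4 VA=0x406C2A09700 (r,kernel):
  lvl0: tbl 0x27, slot 8 ⇒ 0x45007 (P1/RW1/US1/PS0)
  lvl1: tbl 0x45, slot 27 ⇒ 0x49007 (P1/RW1/US1/PS0)
  lvl2: tbl 0x49, slot 21 ⇒ 0x4A007 (P1/RW1/US1/PS0)
  lvl3: tbl 0x4A, slot 9 ⇒ 0x4D007 (P1/RW1/US1/PS0)
  ⇒ phys 0x4D700  [4 reads]

TLB: [["0x58541A0E", "0x31"], ["0x38182C00", "0x41"], ["0x406C2A09", "0x4D"]]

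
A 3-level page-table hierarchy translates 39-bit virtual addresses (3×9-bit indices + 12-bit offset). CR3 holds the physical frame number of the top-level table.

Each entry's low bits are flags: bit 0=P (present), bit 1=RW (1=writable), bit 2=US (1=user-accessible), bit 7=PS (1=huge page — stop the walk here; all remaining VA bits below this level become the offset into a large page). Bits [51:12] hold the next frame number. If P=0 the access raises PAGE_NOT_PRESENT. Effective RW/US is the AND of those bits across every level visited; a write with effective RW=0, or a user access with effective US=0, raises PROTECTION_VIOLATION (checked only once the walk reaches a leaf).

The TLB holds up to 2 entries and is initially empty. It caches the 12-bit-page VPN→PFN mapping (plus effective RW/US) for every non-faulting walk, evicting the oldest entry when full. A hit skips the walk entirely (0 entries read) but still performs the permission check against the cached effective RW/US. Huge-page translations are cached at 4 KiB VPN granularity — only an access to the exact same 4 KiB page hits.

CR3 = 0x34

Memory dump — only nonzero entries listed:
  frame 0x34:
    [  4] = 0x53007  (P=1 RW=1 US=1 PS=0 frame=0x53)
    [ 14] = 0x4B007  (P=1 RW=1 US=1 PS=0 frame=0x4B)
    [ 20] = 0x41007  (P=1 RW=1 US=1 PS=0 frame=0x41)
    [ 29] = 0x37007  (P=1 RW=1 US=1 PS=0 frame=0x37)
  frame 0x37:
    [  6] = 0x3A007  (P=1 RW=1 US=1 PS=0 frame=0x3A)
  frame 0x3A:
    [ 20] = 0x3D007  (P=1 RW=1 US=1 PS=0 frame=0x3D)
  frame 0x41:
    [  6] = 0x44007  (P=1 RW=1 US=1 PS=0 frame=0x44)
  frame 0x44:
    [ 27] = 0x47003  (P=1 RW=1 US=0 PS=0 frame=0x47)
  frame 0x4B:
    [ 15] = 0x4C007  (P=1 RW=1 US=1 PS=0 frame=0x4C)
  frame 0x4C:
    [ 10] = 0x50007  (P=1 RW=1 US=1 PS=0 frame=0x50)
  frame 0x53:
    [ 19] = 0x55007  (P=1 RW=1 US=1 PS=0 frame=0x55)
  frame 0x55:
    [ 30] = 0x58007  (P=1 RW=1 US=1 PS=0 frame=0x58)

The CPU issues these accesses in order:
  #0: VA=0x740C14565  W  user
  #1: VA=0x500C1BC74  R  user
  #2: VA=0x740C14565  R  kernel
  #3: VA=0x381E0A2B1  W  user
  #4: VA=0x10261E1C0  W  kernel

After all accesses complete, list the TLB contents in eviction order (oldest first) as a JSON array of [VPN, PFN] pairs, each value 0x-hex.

Walk each access:
#0 VA=0x740C14565 (w,user):
  L0: frame=0x34 idx=29 entry=0x37007 [P=1 RW=1 US=1 PS=0]
  L1: frame=0x37 idx=6 entry=0x3A007 [P=1 RW=1 US=1 PS=0]
  L2: frame=0x3A idx=20 entry=0x3D007 [P=1 RW=1 US=1 PS=0]
  ✓ 0x3D565  — 3 lookups
#1 VA=0x500C1BC74 (r,user):
  L0: frame=0x34 idx=20 entry=0x41007 [P=1 RW=1 US=1 PS=0]
  L1: frame=0x41 idx=6 entry=0x44007 [P=1 RW=1 US=1 PS=0]
  L2: frame=0x44 idx=27 entry=0x47003 [P=1 RW=1 US=0 PS=0]
  ✗ PROTECTION_VIOLATION  [3 reads]
#2 VA=0x740C14565 (r,kernel):
  TLB hit vpn=0x740C14 → PA=0x3D565
#3 VA=0x381E0A2B1 (w,user):
  L0: frame=0x34 idx=14 entry=0x4B007 [P=1 RW=1 US=1 PS=0]
  L1: frame=0x4B idx=15 entry=0x4C007 [P=1 RW=1 US=1 PS=0]
  L2: frame=0x4C idx=10 entry=0x50007 [P=1 RW=1 US=1 PS=0]
  ✓ 0x502B1  — 3 lookups
#4 VA=0x10261E1C0 (w,kernel):
  L0: frame=0x34 idx=4 entry=0x53007 [P=1 RW=1 US=1 PS=0]
  L1: frame=0x53 idx=19 entry=0x55007 [P=1 RW=1 US=1 PS=0]
  L2: frame=0x55 idx=30 entry=0x58007 [P=1 RW=1 US=1 PS=0]
  ✓ 0x581C0  — 3 lookups

TLB: [["0x381E0A", "0x50"], ["0x10261E", "0x58"]]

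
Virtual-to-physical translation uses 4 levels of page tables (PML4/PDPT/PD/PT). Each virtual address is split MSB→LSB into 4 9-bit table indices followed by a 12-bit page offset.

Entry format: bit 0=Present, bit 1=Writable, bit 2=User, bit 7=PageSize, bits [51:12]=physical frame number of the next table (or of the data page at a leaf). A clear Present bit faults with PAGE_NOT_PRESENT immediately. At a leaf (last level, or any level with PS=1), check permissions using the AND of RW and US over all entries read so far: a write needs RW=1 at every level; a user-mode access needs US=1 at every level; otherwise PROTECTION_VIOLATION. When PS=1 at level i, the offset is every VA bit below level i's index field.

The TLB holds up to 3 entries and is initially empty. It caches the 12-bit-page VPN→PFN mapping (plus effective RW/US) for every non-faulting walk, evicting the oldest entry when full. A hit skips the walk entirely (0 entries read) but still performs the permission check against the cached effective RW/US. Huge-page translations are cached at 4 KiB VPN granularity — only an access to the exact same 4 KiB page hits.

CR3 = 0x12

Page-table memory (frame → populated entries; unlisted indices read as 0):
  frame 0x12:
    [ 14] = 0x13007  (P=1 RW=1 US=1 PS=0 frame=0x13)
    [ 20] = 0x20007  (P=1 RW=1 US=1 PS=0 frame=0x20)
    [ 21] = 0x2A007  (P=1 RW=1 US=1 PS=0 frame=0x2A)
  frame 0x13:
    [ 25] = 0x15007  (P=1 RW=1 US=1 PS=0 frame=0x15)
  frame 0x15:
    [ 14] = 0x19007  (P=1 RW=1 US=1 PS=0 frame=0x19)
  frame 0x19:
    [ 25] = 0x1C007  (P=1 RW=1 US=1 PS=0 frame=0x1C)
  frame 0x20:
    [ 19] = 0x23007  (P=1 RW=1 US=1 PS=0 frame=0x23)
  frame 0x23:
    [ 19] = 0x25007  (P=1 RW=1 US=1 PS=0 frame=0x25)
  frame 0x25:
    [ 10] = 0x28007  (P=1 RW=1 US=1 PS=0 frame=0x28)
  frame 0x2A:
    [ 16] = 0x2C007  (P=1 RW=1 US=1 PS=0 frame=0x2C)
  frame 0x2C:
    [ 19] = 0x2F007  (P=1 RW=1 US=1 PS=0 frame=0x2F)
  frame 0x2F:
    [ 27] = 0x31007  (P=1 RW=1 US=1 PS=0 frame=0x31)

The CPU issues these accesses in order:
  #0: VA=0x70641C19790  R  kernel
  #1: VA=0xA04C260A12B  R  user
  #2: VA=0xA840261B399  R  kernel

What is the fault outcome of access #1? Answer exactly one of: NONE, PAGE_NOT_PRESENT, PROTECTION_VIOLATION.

Trace:
#0 VA=0x70641C19790 (r,kernel):
  [0] read 0x12 idx=14: raw=0x13007 flags P=1 W=1 U=1 S=0
  [1] read 0x13 idx=25: raw=0x15007 flags P=1 W=1 U=1 S=0
  [2] read 0x15 idx=14: raw=0x19007 flags P=1 W=1 U=1 S=0
  [3] read 0x19 idx=25: raw=0x1C007 flags P=1 W=1 U=1 S=0
  ⇒ phys 0x1C790  [4 reads]
#1 VA=0xA04C260A12B (r,user):
  [0] read 0x12 idx=20: raw=0x20007 flags P=1 W=1 U=1 S=0
  [1] read 0x20 idx=19: raw=0x23007 flags P=1 W=1 U=1 S=0
  [2] read 0x23 idx=19: raw=0x25007 flags P=1 W=1 U=1 S=0
  [3] read 0x25 idx=10: raw=0x28007 flags P=1 W=1 U=1 S=0
  ⇒ phys 0x2812B  [4 reads]
#2 VA=0xA840261B399 (r,kernel):
  [0] read 0x12 idx=21: raw=0x2A007 flags P=1 W=1 U=1 S=0
  [1] read 0x2A idx=16: raw=0x2C007 flags P=1 W=1 U=1 S=0
  [2] read 0x2C idx=19: raw=0x2F007 flags P=1 W=1 U=1 S=0
  [3] read 0x2F idx=27: raw=0x31007 flags P=1 W=1 U=1 S=0
  ⇒ phys 0x31399  [4 reads]

Access #1 fault: NONE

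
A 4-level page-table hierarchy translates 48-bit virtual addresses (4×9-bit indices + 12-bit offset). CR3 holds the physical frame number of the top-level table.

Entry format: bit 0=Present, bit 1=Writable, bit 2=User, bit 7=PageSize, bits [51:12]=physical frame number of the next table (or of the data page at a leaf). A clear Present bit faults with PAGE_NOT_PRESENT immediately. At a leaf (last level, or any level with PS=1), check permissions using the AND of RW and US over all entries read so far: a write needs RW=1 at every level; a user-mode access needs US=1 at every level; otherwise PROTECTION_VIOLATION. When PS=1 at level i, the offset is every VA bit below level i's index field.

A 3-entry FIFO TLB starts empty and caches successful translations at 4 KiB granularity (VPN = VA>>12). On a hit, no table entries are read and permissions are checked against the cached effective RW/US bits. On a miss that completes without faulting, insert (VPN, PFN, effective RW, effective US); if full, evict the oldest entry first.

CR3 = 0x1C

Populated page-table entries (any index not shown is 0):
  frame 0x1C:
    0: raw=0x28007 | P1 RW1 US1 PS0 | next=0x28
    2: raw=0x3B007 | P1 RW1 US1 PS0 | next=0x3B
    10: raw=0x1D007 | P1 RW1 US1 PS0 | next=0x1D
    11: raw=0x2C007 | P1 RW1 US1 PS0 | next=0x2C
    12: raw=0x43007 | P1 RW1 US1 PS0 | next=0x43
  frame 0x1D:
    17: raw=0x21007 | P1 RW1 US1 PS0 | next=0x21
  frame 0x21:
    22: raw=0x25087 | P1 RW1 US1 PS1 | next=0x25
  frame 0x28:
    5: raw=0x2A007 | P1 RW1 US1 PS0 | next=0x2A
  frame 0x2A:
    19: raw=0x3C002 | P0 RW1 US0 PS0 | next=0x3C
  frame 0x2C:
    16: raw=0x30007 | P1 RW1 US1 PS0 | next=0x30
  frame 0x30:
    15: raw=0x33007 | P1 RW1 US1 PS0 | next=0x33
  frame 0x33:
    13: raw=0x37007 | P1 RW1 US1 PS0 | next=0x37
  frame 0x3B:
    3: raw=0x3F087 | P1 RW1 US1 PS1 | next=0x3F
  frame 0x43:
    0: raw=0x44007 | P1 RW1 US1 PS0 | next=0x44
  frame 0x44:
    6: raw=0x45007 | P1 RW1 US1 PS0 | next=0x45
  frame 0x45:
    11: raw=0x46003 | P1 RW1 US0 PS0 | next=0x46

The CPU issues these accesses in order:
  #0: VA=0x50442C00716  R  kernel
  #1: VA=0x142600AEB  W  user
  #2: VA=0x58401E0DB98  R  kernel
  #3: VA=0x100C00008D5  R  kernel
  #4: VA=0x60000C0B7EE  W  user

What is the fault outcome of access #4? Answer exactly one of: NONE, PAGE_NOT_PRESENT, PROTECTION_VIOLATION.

Trace:
#0 VA=0x50442C00716 (r,kernel):
  L0: frame=0x1C idx=10 entry=0x1D007 [P=1 RW=1 US=1 PS=0]
  L1: frame=0x1D idx=17 entry=0x21007 [P=1 RW=1 US=1 PS=0]
  L2: frame=0x21 idx=22 entry=0x25087 [P=1 RW=1 US=1 PS=1]
  → PA=0x25716 (huge @L2)  (3 entries read)
#1 VA=0x142600AEB (w,user):
  L0: frame=0x1C idx=0 entry=0x28007 [P=1 RW=1 US=1 PS=0]
  L1: frame=0x28 idx=5 entry=0x2A007 [P=1 RW=1 US=1 PS=0]
  L2: frame=0x2A idx=19 entry=0x3C002 [P=0 RW=1 US=0 PS=0]
  → PAGE_NOT_PRESENT  (3 entries read)
#2 VA=0x58401E0DB98 (r,kernel):
  L0: frame=0x1C idx=11 entry=0x2C007 [P=1 RW=1 US=1 PS=0]
  L1: frame=0x2C idx=16 entry=0x30007 [P=1 RW=1 US=1 PS=0]
  L2: frame=0x30 idx=15 entry=0x33007 [P=1 RW=1 US=1 PS=0]
  L3: frame=0x33 idx=13 entry=0x37007 [P=1 RW=1 US=1 PS=0]
  → PA=0x37B98  (4 entries read)
#3 VA=0x100C00008D5 (r,kernel):
  L0: frame=0x1C idx=2 entry=0x3B007 [P=1 RW=1 US=1 PS=0]
  L1: frame=0x3B idx=3 entry=0x3F087 [P=1 RW=1 US=1 PS=1]
  → PA=0x3F8D5 (huge @L1)  (2 entries read)
#4 VA=0x60000C0B7EE (w,user):
  L0: frame=0x1C idx=12 entry=0x43007 [P=1 RW=1 US=1 PS=0]
  L1: frame=0x43 idx=0 entry=0x44007 [P=1 RW=1 US=1 PS=0]
  L2: frame=0x44 idx=6 entry=0x45007 [P=1 RW=1 US=1 PS=0]
  L3: frame=0x45 idx=11 entry=0x46003 [P=1 RW=1 US=0 PS=0]
  → PROTECTION_VIOLATION  (4 entries read)

Access #4 fault: PROTECTION_VIOLATION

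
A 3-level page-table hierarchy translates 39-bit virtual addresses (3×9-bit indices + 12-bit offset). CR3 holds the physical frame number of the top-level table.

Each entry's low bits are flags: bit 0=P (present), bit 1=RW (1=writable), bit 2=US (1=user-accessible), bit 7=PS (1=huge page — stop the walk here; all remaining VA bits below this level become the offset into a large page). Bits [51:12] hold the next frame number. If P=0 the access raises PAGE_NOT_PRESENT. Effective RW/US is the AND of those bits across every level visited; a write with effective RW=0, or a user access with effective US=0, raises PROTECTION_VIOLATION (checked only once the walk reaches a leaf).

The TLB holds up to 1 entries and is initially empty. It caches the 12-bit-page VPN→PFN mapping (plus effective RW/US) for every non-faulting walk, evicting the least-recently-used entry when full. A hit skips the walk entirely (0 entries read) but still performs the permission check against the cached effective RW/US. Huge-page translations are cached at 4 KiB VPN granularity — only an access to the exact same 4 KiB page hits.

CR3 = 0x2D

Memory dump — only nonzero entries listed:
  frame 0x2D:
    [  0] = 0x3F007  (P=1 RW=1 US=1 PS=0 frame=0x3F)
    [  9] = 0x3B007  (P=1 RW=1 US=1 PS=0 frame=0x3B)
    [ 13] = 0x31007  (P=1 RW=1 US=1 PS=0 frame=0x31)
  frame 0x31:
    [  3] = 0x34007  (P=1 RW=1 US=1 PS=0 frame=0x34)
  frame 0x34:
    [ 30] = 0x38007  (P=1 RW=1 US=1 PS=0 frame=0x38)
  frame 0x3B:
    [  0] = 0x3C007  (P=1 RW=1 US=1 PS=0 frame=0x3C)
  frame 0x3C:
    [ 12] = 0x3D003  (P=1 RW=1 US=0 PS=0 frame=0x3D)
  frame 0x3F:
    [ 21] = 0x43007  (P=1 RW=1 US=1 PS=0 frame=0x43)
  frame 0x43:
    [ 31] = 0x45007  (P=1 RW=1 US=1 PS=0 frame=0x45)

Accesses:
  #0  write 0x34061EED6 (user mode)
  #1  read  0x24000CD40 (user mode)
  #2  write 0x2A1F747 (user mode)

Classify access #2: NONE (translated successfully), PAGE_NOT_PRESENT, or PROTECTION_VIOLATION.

Per-access translation:
#0 VA=0x34061EED6 (w,user):
  L0: frame=0x2D idx=13 entry=0x31007 [P=1 RW=1 US=1 PS=0]
  L1: frame=0x31 idx=3 entry=0x34007 [P=1 RW=1 US=1 PS=0]
  L2: frame=0x34 idx=30 entry=0x38007 [P=1 RW=1 US=1 PS=0]
  ⇒ phys 0x38ED6  [3 reads]
#1 VA=0x24000CD40 (r,user):
  L0: frame=0x2D idx=9 entry=0x3B007 [P=1 RW=1 US=1 PS=0]
  L1: frame=0x3B idx=0 entry=0x3C007 [P=1 RW=1 US=1 PS=0]
  L2: frame=0x3C idx=12 entry=0x3D003 [P=1 RW=1 US=0 PS=0]
  ✗ PROTECTION_VIOLATION  [3 reads]
#2 VA=0x2A1F747 (w,user):
  L0: frame=0x2D idx=0 entry=0x3F007 [P=1 RW=1 US=1 PS=0]
  L1: frame=0x3F idx=21 entry=0x43007 [P=1 RW=1 US=1 PS=0]
  L2: frame=0x43 idx=31 entry=0x45007 [P=1 RW=1 US=1 PS=0]
  ⇒ phys 0x45747  [3 reads]

Access #2 fault: NONE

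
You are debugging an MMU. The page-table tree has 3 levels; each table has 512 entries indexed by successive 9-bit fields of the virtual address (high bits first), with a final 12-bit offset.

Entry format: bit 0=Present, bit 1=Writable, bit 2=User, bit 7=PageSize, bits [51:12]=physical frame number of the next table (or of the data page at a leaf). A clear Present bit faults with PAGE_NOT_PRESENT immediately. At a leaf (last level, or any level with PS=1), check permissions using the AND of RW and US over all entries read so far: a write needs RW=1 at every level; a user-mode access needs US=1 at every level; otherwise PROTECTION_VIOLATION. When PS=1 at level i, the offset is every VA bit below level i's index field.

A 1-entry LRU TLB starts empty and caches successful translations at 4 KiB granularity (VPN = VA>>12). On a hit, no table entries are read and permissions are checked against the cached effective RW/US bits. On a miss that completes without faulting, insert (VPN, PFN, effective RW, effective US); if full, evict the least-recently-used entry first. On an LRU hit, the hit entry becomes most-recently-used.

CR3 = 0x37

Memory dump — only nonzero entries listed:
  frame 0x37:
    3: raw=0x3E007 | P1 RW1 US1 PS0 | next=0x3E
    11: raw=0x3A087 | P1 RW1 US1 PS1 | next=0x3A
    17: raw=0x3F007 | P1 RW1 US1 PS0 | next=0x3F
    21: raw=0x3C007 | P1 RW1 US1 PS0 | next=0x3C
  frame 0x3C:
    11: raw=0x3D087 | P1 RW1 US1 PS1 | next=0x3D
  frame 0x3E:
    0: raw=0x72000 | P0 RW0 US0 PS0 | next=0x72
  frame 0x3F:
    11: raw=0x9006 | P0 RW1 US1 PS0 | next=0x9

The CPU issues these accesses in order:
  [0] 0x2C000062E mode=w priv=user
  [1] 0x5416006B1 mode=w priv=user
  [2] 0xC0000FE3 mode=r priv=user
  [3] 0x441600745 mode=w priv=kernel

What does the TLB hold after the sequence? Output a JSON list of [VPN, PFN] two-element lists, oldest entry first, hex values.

Walk each access:
#0 VA=0x2C000062E (w,user):
  [0] read 0x37 idx=11: raw=0x3A087 flags P=1 W=1 U=1 S=1
  ✓ 0x3A62E (huge @L0)  — 1 lookups
#1 VA=0x5416006B1 (w,user):
  [0] read 0x37 idx=21: raw=0x3C007 flags P=1 W=1 U=1 S=0
  [1] read 0x3C idx=11: raw=0x3D087 flags P=1 W=1 U=1 S=1
  ✓ 0x3D6B1 (huge @L1)  — 2 lookups
#2 VA=0xC0000FE3 (r,user):
  [0] read 0x37 idx=3: raw=0x3E007 flags P=1 W=1 U=1 S=0
  [1] read 0x3E idx=0: raw=0x72000 flags P=0 W=0 U=0 S=0
  ⇒ fault: PAGE_NOT_PRESENT  — 2 lookups
#3 VA=0x441600745 (w,kernel):
  [0] read 0x37 idx=17: raw=0x3F007 flags P=1 W=1 U=1 S=0
  [1] read 0x3F idx=11: raw=0x9006 flags P=0 W=1 U=1 S=0
  ⇒ fault: PAGE_NOT_PRESENT  — 2 lookups

TLB: [["0x541600", "0x3D"]]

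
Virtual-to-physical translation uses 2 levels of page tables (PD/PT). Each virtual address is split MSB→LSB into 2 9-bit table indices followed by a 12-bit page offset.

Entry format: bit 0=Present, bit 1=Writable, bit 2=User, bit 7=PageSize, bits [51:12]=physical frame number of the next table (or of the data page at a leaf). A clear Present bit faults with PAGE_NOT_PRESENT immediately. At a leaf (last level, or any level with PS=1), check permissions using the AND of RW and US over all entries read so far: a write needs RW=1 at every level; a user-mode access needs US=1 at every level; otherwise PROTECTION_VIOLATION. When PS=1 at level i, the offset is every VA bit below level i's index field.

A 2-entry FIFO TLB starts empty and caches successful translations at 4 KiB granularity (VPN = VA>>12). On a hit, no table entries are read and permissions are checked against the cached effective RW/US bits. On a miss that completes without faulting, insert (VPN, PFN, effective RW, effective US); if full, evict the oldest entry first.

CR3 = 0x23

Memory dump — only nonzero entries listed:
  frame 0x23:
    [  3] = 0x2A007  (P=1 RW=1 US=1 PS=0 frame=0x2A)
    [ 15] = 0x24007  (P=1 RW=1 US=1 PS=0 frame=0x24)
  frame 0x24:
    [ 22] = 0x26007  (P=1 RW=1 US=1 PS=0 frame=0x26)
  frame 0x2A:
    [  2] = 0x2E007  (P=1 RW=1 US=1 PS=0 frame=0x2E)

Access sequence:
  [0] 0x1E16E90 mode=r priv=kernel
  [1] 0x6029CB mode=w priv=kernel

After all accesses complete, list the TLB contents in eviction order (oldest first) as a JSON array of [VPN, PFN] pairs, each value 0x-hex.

Trace:
#0 VA=0x1E16E90 (r,kernel):
  L0: frame=0x23 idx=15 entry=0x24007 [P=1 RW=1 US=1 PS=0]
  L1: frame=0x24 idx=22 entry=0x26007 [P=1 RW=1 US=1 PS=0]
  ✓ 0x26E90  — 2 lookups
#1 VA=0x6029CB (w,kernel):
  L0: frame=0x23 idx=3 entry=0x2A007 [P=1 RW=1 US=1 PS=0]
  L1: frame=0x2A idx=2 entry=0x2E007 [P=1 RW=1 US=1 PS=0]
  ✓ 0x2E9CB  — 2 lookups

TLB: [["0x1E16", "0x26"], ["0x602", "0x2E"]]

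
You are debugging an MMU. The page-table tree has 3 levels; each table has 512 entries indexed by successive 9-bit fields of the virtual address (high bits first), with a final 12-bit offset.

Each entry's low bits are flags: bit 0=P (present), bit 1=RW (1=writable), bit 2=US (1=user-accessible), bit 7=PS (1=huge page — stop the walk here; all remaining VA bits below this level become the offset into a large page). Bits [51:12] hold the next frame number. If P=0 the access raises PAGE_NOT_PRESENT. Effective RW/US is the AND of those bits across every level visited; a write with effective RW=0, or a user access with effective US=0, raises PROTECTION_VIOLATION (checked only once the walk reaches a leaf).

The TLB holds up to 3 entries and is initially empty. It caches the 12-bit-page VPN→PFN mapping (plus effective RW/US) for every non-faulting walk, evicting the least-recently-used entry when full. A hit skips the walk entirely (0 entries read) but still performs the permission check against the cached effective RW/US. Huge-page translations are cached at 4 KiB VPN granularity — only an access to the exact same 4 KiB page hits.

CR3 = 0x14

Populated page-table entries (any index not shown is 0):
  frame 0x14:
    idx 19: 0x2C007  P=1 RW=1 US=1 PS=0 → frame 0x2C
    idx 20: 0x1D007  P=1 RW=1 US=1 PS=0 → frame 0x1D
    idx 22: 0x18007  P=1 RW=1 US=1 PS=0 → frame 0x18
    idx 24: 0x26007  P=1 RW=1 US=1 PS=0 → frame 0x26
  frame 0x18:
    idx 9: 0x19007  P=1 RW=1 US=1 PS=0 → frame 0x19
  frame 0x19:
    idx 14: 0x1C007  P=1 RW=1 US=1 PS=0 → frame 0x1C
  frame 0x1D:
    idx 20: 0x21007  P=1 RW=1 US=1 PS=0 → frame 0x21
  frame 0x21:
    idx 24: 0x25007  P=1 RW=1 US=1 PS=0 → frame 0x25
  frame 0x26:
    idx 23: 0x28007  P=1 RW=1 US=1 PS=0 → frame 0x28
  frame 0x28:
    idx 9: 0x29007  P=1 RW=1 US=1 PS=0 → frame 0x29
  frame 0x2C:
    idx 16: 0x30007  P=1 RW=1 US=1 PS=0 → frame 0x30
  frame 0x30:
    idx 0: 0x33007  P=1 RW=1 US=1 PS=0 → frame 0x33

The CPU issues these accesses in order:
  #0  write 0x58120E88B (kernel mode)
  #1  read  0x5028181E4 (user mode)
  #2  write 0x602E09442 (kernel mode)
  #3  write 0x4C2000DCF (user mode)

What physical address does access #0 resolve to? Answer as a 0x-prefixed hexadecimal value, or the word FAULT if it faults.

Trace:
#0 VA=0x58120E88B (w,kernel):
  [0] read 0x14 idx=22: raw=0x18007 flags P=1 W=1 U=1 S=0
  [1] read 0x18 idx=9: raw=0x19007 flags P=1 W=1 U=1 S=0
  [2] read 0x19 idx=14: raw=0x1C007 flags P=1 W=1 U=1 S=0
  → PA=0x1C88B  (3 entries read)
#1 VA=0x5028181E4 (r,user):
  [0] read 0x14 idx=20: raw=0x1D007 flags P=1 W=1 U=1 S=0
  [1] read 0x1D idx=20: raw=0x21007 flags P=1 W=1 U=1 S=0
  [2] read 0x21 idx=24: raw=0x25007 flags P=1 W=1 U=1 S=0
  → PA=0x251E4  (3 entries read)
#2 VA=0x602E09442 (w,kernel):
  [0] read 0x14 idx=24: raw=0x26007 flags P=1 W=1 U=1 S=0
  [1] read 0x26 idx=23: raw=0x28007 flags P=1 W=1 U=1 S=0
  [2] read 0x28 idx=9: raw=0x29007 flags P=1 W=1 U=1 S=0
  → PA=0x29442  (3 entries read)
#3 VA=0x4C2000DCF (w,user):
  [0] read 0x14 idx=19: raw=0x2C007 flags P=1 W=1 U=1 S=0
  [1] read 0x2C idx=16: raw=0x30007 flags P=1 W=1 U=1 S=0
  [2] read 0x30 idx=0: raw=0x33007 flags P=1 W=1 U=1 S=0
  → PA=0x33DCF  (3 entries read)

Access #0 PA: 0x1C88B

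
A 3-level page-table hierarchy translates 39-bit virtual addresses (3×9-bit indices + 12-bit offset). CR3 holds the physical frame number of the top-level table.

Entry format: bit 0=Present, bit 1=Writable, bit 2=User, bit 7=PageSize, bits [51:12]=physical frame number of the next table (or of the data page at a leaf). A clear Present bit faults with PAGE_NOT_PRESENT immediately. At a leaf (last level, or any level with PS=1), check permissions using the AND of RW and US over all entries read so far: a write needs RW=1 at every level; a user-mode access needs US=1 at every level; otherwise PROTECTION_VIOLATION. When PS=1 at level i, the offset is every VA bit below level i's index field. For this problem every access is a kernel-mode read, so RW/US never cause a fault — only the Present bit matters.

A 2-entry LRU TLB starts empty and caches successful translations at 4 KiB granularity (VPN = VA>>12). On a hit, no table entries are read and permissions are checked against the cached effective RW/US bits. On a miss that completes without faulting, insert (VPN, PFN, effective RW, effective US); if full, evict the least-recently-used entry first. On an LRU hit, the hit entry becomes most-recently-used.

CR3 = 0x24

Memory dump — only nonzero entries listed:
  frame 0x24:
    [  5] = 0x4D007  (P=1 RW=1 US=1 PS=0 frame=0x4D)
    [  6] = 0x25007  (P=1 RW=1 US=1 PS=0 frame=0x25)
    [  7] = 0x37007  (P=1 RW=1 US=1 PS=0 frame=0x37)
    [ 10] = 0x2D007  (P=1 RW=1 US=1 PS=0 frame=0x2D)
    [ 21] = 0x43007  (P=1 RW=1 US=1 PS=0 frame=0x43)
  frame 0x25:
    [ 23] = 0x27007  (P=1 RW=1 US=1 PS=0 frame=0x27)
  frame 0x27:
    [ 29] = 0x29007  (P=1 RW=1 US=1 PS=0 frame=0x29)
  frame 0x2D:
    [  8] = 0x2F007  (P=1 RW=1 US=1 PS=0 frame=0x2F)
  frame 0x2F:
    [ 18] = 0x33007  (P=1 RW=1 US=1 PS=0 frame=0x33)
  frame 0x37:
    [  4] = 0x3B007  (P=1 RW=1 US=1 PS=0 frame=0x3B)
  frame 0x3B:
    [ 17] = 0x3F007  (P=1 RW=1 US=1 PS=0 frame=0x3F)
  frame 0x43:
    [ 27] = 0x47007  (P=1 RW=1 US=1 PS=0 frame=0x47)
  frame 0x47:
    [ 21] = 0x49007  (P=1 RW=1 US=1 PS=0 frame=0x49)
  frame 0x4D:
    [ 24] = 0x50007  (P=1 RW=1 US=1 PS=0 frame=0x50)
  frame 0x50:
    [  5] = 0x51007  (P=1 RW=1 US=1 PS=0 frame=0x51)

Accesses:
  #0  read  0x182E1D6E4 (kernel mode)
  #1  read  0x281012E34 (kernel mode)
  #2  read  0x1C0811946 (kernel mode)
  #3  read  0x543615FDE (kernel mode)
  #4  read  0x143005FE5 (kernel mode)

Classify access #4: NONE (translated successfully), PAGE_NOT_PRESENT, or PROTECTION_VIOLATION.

Trace:
#0 VA=0x182E1D6E4 (r,kernel):
  lvl0: tbl 0x24, slot 6 ⇒ 0x25007 (P1/RW1/US1/PS0)
  lvl1: tbl 0x25, slot 23 ⇒ 0x27007 (P1/RW1/US1/PS0)
  lvl2: tbl 0x27, slot 29 ⇒ 0x29007 (P1/RW1/US1/PS0)
  ⇒ phys 0x296E4  [3 reads]
#1 VA=0x281012E34 (r,kernel):
  lvl0: tbl 0x24, slot 10 ⇒ 0x2D007 (P1/RW1/US1/PS0)
  lvl1: tbl 0x2D, slot 8 ⇒ 0x2F007 (P1/RW1/US1/PS0)
  lvl2: tbl 0x2F, slot 18 ⇒ 0x33007 (P1/RW1/US1/PS0)
  ⇒ phys 0x33E34  [3 reads]
#2 VA=0x1C0811946 (r,kernel):
  lvl0: tbl 0x24, slot 7 ⇒ 0x37007 (P1/RW1/US1/PS0)
  lvl1: tbl 0x37, slot 4 ⇒ 0x3B007 (P1/RW1/US1/PS0)
  lvl2: tbl 0x3B, slot 17 ⇒ 0x3F007 (P1/RW1/US1/PS0)
  ⇒ phys 0x3F946  [3 reads]
#3 VA=0x543615FDE (r,kernel):
  lvl0: tbl 0x24, slot 21 ⇒ 0x43007 (P1/RW1/US1/PS0)
  lvl1: tbl 0x43, slot 27 ⇒ 0x47007 (P1/RW1/US1/PS0)
  lvl2: tbl 0x47, slot 21 ⇒ 0x49007 (P1/RW1/US1/PS0)
  ⇒ phys 0x49FDE  [3 reads]
#4 VA=0x143005FE5 (r,kernel):
  lvl0: tbl 0x24, slot 5 ⇒ 0x4D007 (P1/RW1/US1/PS0)
  lvl1: tbl 0x4D, slot 24 ⇒ 0x50007 (P1/RW1/US1/PS0)
  lvl2: tbl 0x50, slot 5 ⇒ 0x51007 (P1/RW1/US1/PS0)
  ⇒ phys 0x51FE5  [3 reads]

Access #4 fault: NONE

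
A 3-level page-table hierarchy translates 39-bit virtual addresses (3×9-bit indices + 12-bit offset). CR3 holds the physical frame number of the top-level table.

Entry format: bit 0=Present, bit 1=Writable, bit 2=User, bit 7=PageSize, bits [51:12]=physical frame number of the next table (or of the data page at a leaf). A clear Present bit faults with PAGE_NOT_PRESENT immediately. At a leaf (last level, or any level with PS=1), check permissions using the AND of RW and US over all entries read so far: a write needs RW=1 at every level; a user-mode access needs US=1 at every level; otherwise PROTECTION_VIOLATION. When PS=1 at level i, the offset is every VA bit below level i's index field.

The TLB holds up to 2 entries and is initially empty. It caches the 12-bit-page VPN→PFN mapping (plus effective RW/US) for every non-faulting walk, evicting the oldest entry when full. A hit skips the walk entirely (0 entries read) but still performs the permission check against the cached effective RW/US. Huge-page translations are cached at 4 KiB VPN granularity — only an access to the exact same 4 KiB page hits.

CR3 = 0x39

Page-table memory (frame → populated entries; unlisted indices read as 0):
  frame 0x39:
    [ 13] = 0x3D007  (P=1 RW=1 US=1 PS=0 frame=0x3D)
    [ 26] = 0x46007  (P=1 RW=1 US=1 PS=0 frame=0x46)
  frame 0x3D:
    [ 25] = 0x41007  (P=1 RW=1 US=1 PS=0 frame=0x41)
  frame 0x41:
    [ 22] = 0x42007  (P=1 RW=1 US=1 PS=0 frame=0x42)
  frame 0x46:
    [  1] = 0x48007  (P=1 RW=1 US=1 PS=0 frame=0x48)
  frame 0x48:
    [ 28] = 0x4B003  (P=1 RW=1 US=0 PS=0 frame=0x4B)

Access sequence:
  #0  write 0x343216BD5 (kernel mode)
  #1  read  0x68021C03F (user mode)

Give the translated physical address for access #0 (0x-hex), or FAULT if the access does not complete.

Per-access translation:
#0 VA=0x343216BD5 (w,kernel):
  [0] read 0x39 idx=13: raw=0x3D007 flags P=1 W=1 U=1 S=0
  [1] read 0x3D idx=25: raw=0x41007 flags P=1 W=1 U=1 S=0
  [2] read 0x41 idx=22: raw=0x42007 flags P=1 W=1 U=1 S=0
  ⇒ phys 0x42BD5  [3 reads]
#1 VA=0x68021C03F (r,user):
  [0] read 0x39 idx=26: raw=0x46007 flags P=1 W=1 U=1 S=0
  [1] read 0x46 idx=1: raw=0x48007 flags P=1 W=1 U=1 S=0
  [2] read 0x48 idx=28: raw=0x4B003 flags P=1 W=1 U=0 S=0
  ✗ PROTECTION_VIOLATION  [3 reads]

Access #0 PA: 0x42BD5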